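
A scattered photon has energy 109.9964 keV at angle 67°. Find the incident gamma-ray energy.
126.6000 keV

Convert final energy to wavelength (hc ≈ 1239.842 keV·pm):
λ' = hc/E' = 1239.842 / 109.9964 = 11.2717 pm

Calculate the Compton shift:
Δλ = λ_C(1 - cos(67°))
Δλ = 2.4263 × (1 - cos(67°))
Δλ = 1.4783 pm

Initial wavelength:
λ = λ' - Δλ = 11.2717 - 1.4783 = 9.7934 pm

Initial energy:
E = hc/λ = 1239.842 / 9.7934 = 126.6000 keV

(Intermediate values are shown rounded; full precision is carried through to the final answer.)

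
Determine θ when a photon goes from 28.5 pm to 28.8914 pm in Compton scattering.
33.00°

First find the wavelength shift:
Δλ = λ' - λ = 28.8914 - 28.5 = 0.3914 pm

Using Δλ = λ_C(1 - cos θ), with λ_C = h/(m_e·c) ≈ 2.42631024 pm:
cos θ = 1 - Δλ/λ_C
cos θ = 1 - 0.3914/2.42631024
cos θ = 0.838685

θ = arccos(0.838685)
θ = 33.00°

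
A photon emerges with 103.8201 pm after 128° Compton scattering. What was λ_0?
99.9000 pm

From λ' = λ + Δλ, we have λ = λ' - Δλ

First calculate the Compton shift:
Δλ = λ_C(1 - cos θ)
Δλ = 2.4263 × (1 - cos(128°))
Δλ = 2.4263 × 1.6157
Δλ = 3.9201 pm

Initial wavelength:
λ = λ' - Δλ
λ = 103.8201 - 3.9201
λ = 99.9000 pm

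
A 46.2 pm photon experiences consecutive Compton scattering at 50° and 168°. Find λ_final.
51.8663 pm

Apply Compton shift twice:

First scattering at θ₁ = 50°:
Δλ₁ = λ_C(1 - cos(50°))
Δλ₁ = 2.4263 × 0.3572
Δλ₁ = 0.8667 pm

After first scattering:
λ₁ = 46.2 + 0.8667 = 47.0667 pm

Second scattering at θ₂ = 168°:
Δλ₂ = λ_C(1 - cos(168°))
Δλ₂ = 2.4263 × 1.9781
Δλ₂ = 4.7996 pm

Final wavelength:
λ₂ = 47.0667 + 4.7996 = 51.8663 pm

Total shift: Δλ_total = 0.8667 + 4.7996 = 5.6663 pm

(Intermediate values are shown rounded; full precision is carried through to the final answer.)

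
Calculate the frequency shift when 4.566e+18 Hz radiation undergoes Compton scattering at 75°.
1.217e+17 Hz (decrease)

Convert frequency to wavelength (c = 299792458 m/s):
λ₀ = c/f₀ = 299792458/4.566e+18 = 6.5657569e-11 m = 65.6576 pm

Calculate Compton shift:
Δλ = λ_C(1 - cos(75°)) = 1.7983 pm

Final wavelength:
λ' = λ₀ + Δλ = 65.6576 + 1.7983 = 67.4559 pm

Final frequency:
f' = c/λ' = 299792458/6.7455903e-11 = 4.4442731e+18 Hz

Frequency shift (decrease):
Δf = f₀ - f' = 4.566e+18 - 4.4442731e+18 = 1.217e+17 Hz

(Intermediate values are shown rounded; full precision is carried through to the final answer.)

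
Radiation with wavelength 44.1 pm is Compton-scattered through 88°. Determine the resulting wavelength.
46.4416 pm

Using the Compton scattering formula:
λ' = λ + Δλ = λ + λ_C(1 - cos θ)

Given:
- Initial wavelength λ = 44.1 pm
- Scattering angle θ = 88°
- Compton wavelength λ_C ≈ 2.4263 pm

Calculate the shift:
Δλ = 2.4263 × (1 - cos(88°))
Δλ = 2.4263 × 0.9651
Δλ = 2.3416 pm

Final wavelength:
λ' = 44.1 + 2.3416 = 46.4416 pm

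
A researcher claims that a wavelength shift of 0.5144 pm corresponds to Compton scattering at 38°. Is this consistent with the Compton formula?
Yes, consistent

Calculate the expected shift for θ = 38°:

Δλ_expected = λ_C(1 - cos(38°))
Δλ_expected = 2.4263 × (1 - cos(38°))
Δλ_expected = 2.4263 × 0.2120
Δλ_expected = 0.5144 pm

Given shift: 0.5144 pm
Expected shift: 0.5144 pm
Difference: 0.0000 pm

The values match. This is consistent with Compton scattering at the stated angle.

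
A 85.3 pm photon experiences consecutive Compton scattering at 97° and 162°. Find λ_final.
92.7559 pm

Apply Compton shift twice:

First scattering at θ₁ = 97°:
Δλ₁ = λ_C(1 - cos(97°))
Δλ₁ = 2.4263 × 1.1219
Δλ₁ = 2.7220 pm

After first scattering:
λ₁ = 85.3 + 2.7220 = 88.0220 pm

Second scattering at θ₂ = 162°:
Δλ₂ = λ_C(1 - cos(162°))
Δλ₂ = 2.4263 × 1.9511
Δλ₂ = 4.7339 pm

Final wavelength:
λ₂ = 88.0220 + 4.7339 = 92.7559 pm

Total shift: Δλ_total = 2.7220 + 4.7339 = 7.4559 pm

(Intermediate values are shown rounded; full precision is carried through to the final answer.)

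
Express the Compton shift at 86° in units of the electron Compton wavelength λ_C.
0.9302 λ_C

The Compton shift formula is:
Δλ = λ_C(1 - cos θ)

Dividing both sides by λ_C:
Δλ/λ_C = 1 - cos θ

For θ = 86°:
Δλ/λ_C = 1 - cos(86°)
Δλ/λ_C = 1 - 0.0698
Δλ/λ_C = 0.9302

This means the shift is 0.9302 × λ_C = 2.2571 pm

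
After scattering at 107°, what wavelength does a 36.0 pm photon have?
39.1357 pm

Using the Compton scattering formula:
λ' = λ + Δλ = λ + λ_C(1 - cos θ)

Given:
- Initial wavelength λ = 36.0 pm
- Scattering angle θ = 107°
- Compton wavelength λ_C ≈ 2.4263 pm

Calculate the shift:
Δλ = 2.4263 × (1 - cos(107°))
Δλ = 2.4263 × 1.2924
Δλ = 3.1357 pm

Final wavelength:
λ' = 36.0 + 3.1357 = 39.1357 pm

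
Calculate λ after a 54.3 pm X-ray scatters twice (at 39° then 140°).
59.1257 pm

Apply Compton shift twice:

First scattering at θ₁ = 39°:
Δλ₁ = λ_C(1 - cos(39°))
Δλ₁ = 2.4263 × 0.2229
Δλ₁ = 0.5407 pm

After first scattering:
λ₁ = 54.3 + 0.5407 = 54.8407 pm

Second scattering at θ₂ = 140°:
Δλ₂ = λ_C(1 - cos(140°))
Δλ₂ = 2.4263 × 1.7660
Δλ₂ = 4.2850 pm

Final wavelength:
λ₂ = 54.8407 + 4.2850 = 59.1257 pm

Total shift: Δλ_total = 0.5407 + 4.2850 = 4.8257 pm

(Intermediate values are shown rounded; full precision is carried through to the final answer.)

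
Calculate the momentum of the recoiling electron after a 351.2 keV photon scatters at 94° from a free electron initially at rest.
2.2307e-22 kg·m/s

The electron is initially at rest, so by conservation of momentum:
p⃗_e = p⃗₀ − p⃗'  (incident photon momentum minus scattered photon momentum)

Photon momentum magnitudes (p = h/λ = E/c):
λ₀ = hc/E₀ = 3.5303 pm → p₀ = h/λ₀ = 1.8769e-22 kg·m/s
Δλ = λ_C(1 − cos 94°) = 2.5956 pm
λ' = 6.1259 pm → p' = h/λ' = 1.0817e-22 kg·m/s

The scattered photon makes angle θ = 94° with the incident direction, so by the law of cosines:
|p⃗_e|² = p₀² + p'² − 2p₀p'cos θ
|p⃗_e|² = (1.8769e-22)² + (1.0817e-22)² − 2·1.8769e-22·1.0817e-22·cos(94°)
|p⃗_e| = 2.2307e-22 kg·m/s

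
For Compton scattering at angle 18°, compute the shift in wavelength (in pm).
0.1188 pm

Using the Compton scattering formula:
Δλ = λ_C(1 - cos θ)

where λ_C = h/(m_e·c) ≈ 2.4263 pm is the Compton wavelength of an electron.

For θ = 18°:
cos(18°) = 0.9511
1 - cos(18°) = 0.0489

Δλ = 2.4263 × 0.0489
Δλ = 0.1188 pm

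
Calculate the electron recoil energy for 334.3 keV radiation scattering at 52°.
67.1672 keV

By energy conservation: K_e = E_initial - E_final

First find the scattered photon energy:
Initial wavelength: λ = hc/E = 3.7088 pm
Compton shift: Δλ = λ_C(1 - cos(52°)) = 0.9325 pm
Final wavelength: λ' = 3.7088 + 0.9325 = 4.6413 pm
Final photon energy: E' = hc/λ' = 267.1328 keV

Electron kinetic energy:
K_e = E - E' = 334.3000 - 267.1328 = 67.1672 keV

(Intermediate values are shown rounded; full precision is carried through to the final answer.)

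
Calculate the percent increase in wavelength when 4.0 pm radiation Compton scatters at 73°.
42.9231%

Calculate the Compton shift:
Δλ = λ_C(1 - cos(73°))
Δλ = 2.4263 × (1 - cos(73°))
Δλ = 2.4263 × 0.7076
Δλ = 1.7169 pm

Percentage change:
(Δλ/λ₀) × 100 = (1.7169/4.0) × 100
= 42.9231%

(Intermediate values are shown rounded; full precision is carried through to the final answer.)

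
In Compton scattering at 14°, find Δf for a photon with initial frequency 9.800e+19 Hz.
2.256e+18 Hz (decrease)

Convert frequency to wavelength (c = 299792458 m/s):
λ₀ = c/f₀ = 299792458/9.800e+19 = 3.0591067e-12 m = 3.0591 pm

Calculate Compton shift:
Δλ = λ_C(1 - cos(14°)) = 0.0721 pm

Final wavelength:
λ' = λ₀ + Δλ = 3.0591 + 0.0721 = 3.1312 pm

Final frequency:
f' = c/λ' = 299792458/3.1311785e-12 = 9.5744289e+19 Hz

Frequency shift (decrease):
Δf = f₀ - f' = 9.800e+19 - 9.5744289e+19 = 2.256e+18 Hz

(Intermediate values are shown rounded; full precision is carried through to the final answer.)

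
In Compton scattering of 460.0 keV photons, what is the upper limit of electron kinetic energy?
295.7375 keV

Maximum energy transfer occurs at θ = 180° (backscattering).

Initial photon: E₀ = 460.0 keV → λ₀ = 2.6953 pm

Maximum Compton shift (at 180°):
Δλ_max = 2λ_C = 2 × 2.4263 = 4.8526 pm

Final wavelength:
λ' = 2.6953 + 4.8526 = 7.5479 pm

Minimum photon energy (maximum energy to electron):
E'_min = hc/λ' = 164.2625 keV

Maximum electron kinetic energy:
K_max = E₀ - E'_min = 460.0000 - 164.2625 = 295.7375 keV

(Intermediate values are shown rounded; full precision is carried through to the final answer.)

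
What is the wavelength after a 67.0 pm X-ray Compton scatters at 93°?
69.5533 pm

Using the Compton scattering formula:
λ' = λ + Δλ = λ + λ_C(1 - cos θ)

Given:
- Initial wavelength λ = 67.0 pm
- Scattering angle θ = 93°
- Compton wavelength λ_C ≈ 2.4263 pm

Calculate the shift:
Δλ = 2.4263 × (1 - cos(93°))
Δλ = 2.4263 × 1.0523
Δλ = 2.5533 pm

Final wavelength:
λ' = 67.0 + 2.5533 = 69.5533 pm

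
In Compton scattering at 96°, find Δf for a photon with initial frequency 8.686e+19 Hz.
3.797e+19 Hz (decrease)

Convert frequency to wavelength (c = 299792458 m/s):
λ₀ = c/f₀ = 299792458/8.686e+19 = 3.4514444e-12 m = 3.4514 pm

Calculate Compton shift:
Δλ = λ_C(1 - cos(96°)) = 2.6799 pm

Final wavelength:
λ' = λ₀ + Δλ = 3.4514 + 2.6799 = 6.1314 pm

Final frequency:
f' = c/λ' = 299792458/6.1313731e-12 = 4.8894832e+19 Hz

Frequency shift (decrease):
Δf = f₀ - f' = 8.686e+19 - 4.8894832e+19 = 3.797e+19 Hz

(Intermediate values are shown rounded; full precision is carried through to the final answer.)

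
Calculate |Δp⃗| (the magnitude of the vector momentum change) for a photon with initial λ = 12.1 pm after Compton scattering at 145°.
9.0601e-23 kg·m/s

Photon momentum magnitude is p = h/λ.

Initial momentum:
p₀ = h/λ = 6.6261e-34/1.2100e-11 = 5.4761e-23 kg·m/s

After scattering:
λ' = λ + Δλ = 12.1 + 4.4138 = 16.5138 pm
p' = h/λ' = 6.6261e-34/1.6514e-11 = 4.0124e-23 kg·m/s

Momentum is a vector; the scattered photon's direction makes angle θ = 145° with the incident direction. The magnitude of the vector change Δp⃗ = p⃗₀ − p⃗' is found from the law of cosines:
|Δp⃗|² = p₀² + p'² − 2p₀p'cos θ
|Δp⃗|² = (5.4761e-23)² + (4.0124e-23)² − 2·5.4761e-23·4.0124e-23·cos(145°)
|Δp⃗| = 9.0601e-23 kg·m/s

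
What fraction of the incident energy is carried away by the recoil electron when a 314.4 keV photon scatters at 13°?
0.0155 (or 1.55%)

Calculate initial and final photon energies:

Initial: E₀ = 314.4 keV → λ₀ = 3.9435 pm
Compton shift: Δλ = 0.0622 pm
Final wavelength: λ' = 4.0057 pm
Final energy: E' = 309.5191 keV

Fractional energy loss:
(E₀ - E')/E₀ = (314.4000 - 309.5191)/314.4000
= 4.8809/314.4000
= 0.0155
= 1.55%

(Intermediate values are shown rounded; full precision is carried through to the final answer.)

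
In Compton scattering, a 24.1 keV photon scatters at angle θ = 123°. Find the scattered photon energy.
22.4636 keV

First convert energy to wavelength:
λ = hc/E, with hc ≈ 1239.842 keV·pm (i.e. 1239.842 eV·nm)

For E = 24.1 keV = 24100 eV:
λ = 1239.842 keV·pm / 24.1 keV
λ = 51.4457 pm

Calculate the Compton shift:
Δλ = λ_C(1 - cos(123°)) = 2.4263 × 1.5446
Δλ = 3.7478 pm

Final wavelength:
λ' = 51.4457 + 3.7478 = 55.1935 pm

Final energy:
E' = hc/λ' = 1239.842 / 55.1935 = 22.4636 keV

(Intermediate values are shown rounded; full precision is carried through to the final answer.)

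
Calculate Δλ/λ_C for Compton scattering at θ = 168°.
1.9781 λ_C

The Compton shift formula is:
Δλ = λ_C(1 - cos θ)

Dividing both sides by λ_C:
Δλ/λ_C = 1 - cos θ

For θ = 168°:
Δλ/λ_C = 1 - cos(168°)
Δλ/λ_C = 1 - -0.9781
Δλ/λ_C = 1.9781

This means the shift is 1.9781 × λ_C = 4.7996 pm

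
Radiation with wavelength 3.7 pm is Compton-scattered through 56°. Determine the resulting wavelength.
4.7695 pm

Using the Compton scattering formula:
λ' = λ + Δλ = λ + λ_C(1 - cos θ)

Given:
- Initial wavelength λ = 3.7 pm
- Scattering angle θ = 56°
- Compton wavelength λ_C ≈ 2.4263 pm

Calculate the shift:
Δλ = 2.4263 × (1 - cos(56°))
Δλ = 2.4263 × 0.4408
Δλ = 1.0695 pm

Final wavelength:
λ' = 3.7 + 1.0695 = 4.7695 pm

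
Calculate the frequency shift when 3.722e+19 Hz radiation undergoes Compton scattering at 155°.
1.358e+19 Hz (decrease)

Convert frequency to wavelength (c = 299792458 m/s):
λ₀ = c/f₀ = 299792458/3.722e+19 = 8.0546066e-12 m = 8.0546 pm

Calculate Compton shift:
Δλ = λ_C(1 - cos(155°)) = 4.6253 pm

Final wavelength:
λ' = λ₀ + Δλ = 8.0546 + 4.6253 = 12.6799 pm

Final frequency:
f' = c/λ' = 299792458/1.2679901e-11 = 2.3643123e+19 Hz

Frequency shift (decrease):
Δf = f₀ - f' = 3.722e+19 - 2.3643123e+19 = 1.358e+19 Hz

(Intermediate values are shown rounded; full precision is carried through to the final answer.)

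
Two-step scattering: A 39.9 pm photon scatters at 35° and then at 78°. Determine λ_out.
42.2606 pm

Apply Compton shift twice:

First scattering at θ₁ = 35°:
Δλ₁ = λ_C(1 - cos(35°))
Δλ₁ = 2.4263 × 0.1808
Δλ₁ = 0.4388 pm

After first scattering:
λ₁ = 39.9 + 0.4388 = 40.3388 pm

Second scattering at θ₂ = 78°:
Δλ₂ = λ_C(1 - cos(78°))
Δλ₂ = 2.4263 × 0.7921
Δλ₂ = 1.9219 pm

Final wavelength:
λ₂ = 40.3388 + 1.9219 = 42.2606 pm

Total shift: Δλ_total = 0.4388 + 1.9219 = 2.3606 pm

(Intermediate values are shown rounded; full precision is carried through to the final answer.)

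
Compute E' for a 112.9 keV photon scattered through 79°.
95.7768 keV

First convert energy to wavelength:
λ = hc/E, with hc ≈ 1239.842 keV·pm (i.e. 1239.842 eV·nm)

For E = 112.9 keV = 112900 eV:
λ = 1239.842 keV·pm / 112.9 keV
λ = 10.9818 pm

Calculate the Compton shift:
Δλ = λ_C(1 - cos(79°)) = 2.4263 × 0.8092
Δλ = 1.9633 pm

Final wavelength:
λ' = 10.9818 + 1.9633 = 12.9451 pm

Final energy:
E' = hc/λ' = 1239.842 / 12.9451 = 95.7768 keV

(Intermediate values are shown rounded; full precision is carried through to the final answer.)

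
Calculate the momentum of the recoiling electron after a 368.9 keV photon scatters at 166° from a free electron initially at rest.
2.7682e-22 kg·m/s

The electron is initially at rest, so by conservation of momentum:
p⃗_e = p⃗₀ − p⃗'  (incident photon momentum minus scattered photon momentum)

Photon momentum magnitudes (p = h/λ = E/c):
λ₀ = hc/E₀ = 3.3609 pm → p₀ = h/λ₀ = 1.9715e-22 kg·m/s
Δλ = λ_C(1 − cos 166°) = 4.7805 pm
λ' = 8.1415 pm → p' = h/λ' = 8.1387e-23 kg·m/s

The scattered photon makes angle θ = 166° with the incident direction, so by the law of cosines:
|p⃗_e|² = p₀² + p'² − 2p₀p'cos θ
|p⃗_e|² = (1.9715e-22)² + (8.1387e-23)² − 2·1.9715e-22·8.1387e-23·cos(166°)
|p⃗_e| = 2.7682e-22 kg·m/s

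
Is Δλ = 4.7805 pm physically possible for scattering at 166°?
Yes, consistent

Calculate the expected shift for θ = 166°:

Δλ_expected = λ_C(1 - cos(166°))
Δλ_expected = 2.4263 × (1 - cos(166°))
Δλ_expected = 2.4263 × 1.9703
Δλ_expected = 4.7805 pm

Given shift: 4.7805 pm
Expected shift: 4.7805 pm
Difference: 0.0000 pm

The values match. This is consistent with Compton scattering at the stated angle.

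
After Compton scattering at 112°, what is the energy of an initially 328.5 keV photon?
174.3929 keV

First convert energy to wavelength:
λ = hc/E, with hc ≈ 1239.842 keV·pm (i.e. 1239.842 eV·nm)

For E = 328.5 keV = 328500 eV:
λ = 1239.842 keV·pm / 328.5 keV
λ = 3.7743 pm

Calculate the Compton shift:
Δλ = λ_C(1 - cos(112°)) = 2.4263 × 1.3746
Δλ = 3.3352 pm

Final wavelength:
λ' = 3.7743 + 3.3352 = 7.1095 pm

Final energy:
E' = hc/λ' = 1239.842 / 7.1095 = 174.3929 keV

(Intermediate values are shown rounded; full precision is carried through to the final answer.)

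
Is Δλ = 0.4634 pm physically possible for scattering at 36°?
Yes, consistent

Calculate the expected shift for θ = 36°:

Δλ_expected = λ_C(1 - cos(36°))
Δλ_expected = 2.4263 × (1 - cos(36°))
Δλ_expected = 2.4263 × 0.1910
Δλ_expected = 0.4634 pm

Given shift: 0.4634 pm
Expected shift: 0.4634 pm
Difference: 0.0000 pm

The values match. This is consistent with Compton scattering at the stated angle.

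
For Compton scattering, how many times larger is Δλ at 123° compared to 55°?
123° produces the larger shift by a factor of 3.622

Calculate both shifts using Δλ = λ_C(1 - cos θ):

For θ₁ = 55°:
Δλ₁ = 2.4263 × (1 - cos(55°))
Δλ₁ = 2.4263 × 0.4264
Δλ₁ = 1.0346 pm

For θ₂ = 123°:
Δλ₂ = 2.4263 × (1 - cos(123°))
Δλ₂ = 2.4263 × 1.5446
Δλ₂ = 3.7478 pm

The 123° angle produces the larger shift.
Ratio: 3.7478/1.0346 = 3.622

(Intermediate values are shown rounded; full precision is carried through to the final answer.)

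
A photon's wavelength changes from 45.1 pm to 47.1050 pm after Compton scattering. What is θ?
80.00°

First find the wavelength shift:
Δλ = λ' - λ = 47.1050 - 45.1 = 2.0050 pm

Using Δλ = λ_C(1 - cos θ), with λ_C = h/(m_e·c) ≈ 2.42631024 pm:
cos θ = 1 - Δλ/λ_C
cos θ = 1 - 2.0050/2.42631024
cos θ = 0.173642

θ = arccos(0.173642)
θ = 80.00°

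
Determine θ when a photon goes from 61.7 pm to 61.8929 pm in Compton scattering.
23.00°

First find the wavelength shift:
Δλ = λ' - λ = 61.8929 - 61.7 = 0.1929 pm

Using Δλ = λ_C(1 - cos θ), with λ_C = h/(m_e·c) ≈ 2.42631024 pm:
cos θ = 1 - Δλ/λ_C
cos θ = 1 - 0.1929/2.42631024
cos θ = 0.920497

θ = arccos(0.920497)
θ = 23.00°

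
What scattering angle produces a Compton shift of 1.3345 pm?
63.26°

From the Compton formula Δλ = λ_C(1 - cos θ), we can solve for θ:

cos θ = 1 - Δλ/λ_C

Given:
- Δλ = 1.3345 pm
- λ_C = h/(m_e·c) ≈ 2.42631024 pm

cos θ = 1 - 1.3345/2.42631024
cos θ = 1 - 0.550012
cos θ = 0.449988

θ = arccos(0.449988)
θ = 63.26°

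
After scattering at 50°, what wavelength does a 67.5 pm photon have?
68.3667 pm

Using the Compton scattering formula:
λ' = λ + Δλ = λ + λ_C(1 - cos θ)

Given:
- Initial wavelength λ = 67.5 pm
- Scattering angle θ = 50°
- Compton wavelength λ_C ≈ 2.4263 pm

Calculate the shift:
Δλ = 2.4263 × (1 - cos(50°))
Δλ = 2.4263 × 0.3572
Δλ = 0.8667 pm

Final wavelength:
λ' = 67.5 + 0.8667 = 68.3667 pm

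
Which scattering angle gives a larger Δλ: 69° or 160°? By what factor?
160° produces the larger shift by a factor of 3.023

Calculate both shifts using Δλ = λ_C(1 - cos θ):

For θ₁ = 69°:
Δλ₁ = 2.4263 × (1 - cos(69°))
Δλ₁ = 2.4263 × 0.6416
Δλ₁ = 1.5568 pm

For θ₂ = 160°:
Δλ₂ = 2.4263 × (1 - cos(160°))
Δλ₂ = 2.4263 × 1.9397
Δλ₂ = 4.7063 pm

The 160° angle produces the larger shift.
Ratio: 4.7063/1.5568 = 3.023

(Intermediate values are shown rounded; full precision is carried through to the final answer.)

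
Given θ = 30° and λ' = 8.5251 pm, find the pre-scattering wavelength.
8.2000 pm

From λ' = λ + Δλ, we have λ = λ' - Δλ

First calculate the Compton shift:
Δλ = λ_C(1 - cos θ)
Δλ = 2.4263 × (1 - cos(30°))
Δλ = 2.4263 × 0.1340
Δλ = 0.3251 pm

Initial wavelength:
λ = λ' - Δλ
λ = 8.5251 - 0.3251
λ = 8.2000 pm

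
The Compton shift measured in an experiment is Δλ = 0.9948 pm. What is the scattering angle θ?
53.84°

From the Compton formula Δλ = λ_C(1 - cos θ), we can solve for θ:

cos θ = 1 - Δλ/λ_C

Given:
- Δλ = 0.9948 pm
- λ_C = h/(m_e·c) ≈ 2.42631024 pm

cos θ = 1 - 0.9948/2.42631024
cos θ = 1 - 0.410005
cos θ = 0.589995

θ = arccos(0.589995)
θ = 53.84°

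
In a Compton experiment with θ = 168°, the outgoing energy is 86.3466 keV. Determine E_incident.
129.7001 keV

Convert final energy to wavelength (hc ≈ 1239.842 keV·pm):
λ' = hc/E' = 1239.842 / 86.3466 = 14.3589 pm

Calculate the Compton shift:
Δλ = λ_C(1 - cos(168°))
Δλ = 2.4263 × (1 - cos(168°))
Δλ = 4.7996 pm

Initial wavelength:
λ = λ' - Δλ = 14.3589 - 4.7996 = 9.5593 pm

Initial energy:
E = hc/λ = 1239.842 / 9.5593 = 129.7001 keV

(Intermediate values are shown rounded; full precision is carried through to the final answer.)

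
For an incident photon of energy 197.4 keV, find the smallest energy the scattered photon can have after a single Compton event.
111.3616 keV (at θ = 180°)

The scattered photon has minimum energy when its wavelength is maximum, i.e., when the Compton shift Δλ = λ_C(1 − cos θ) is maximum. This occurs at θ = 180° (backscattering), giving Δλ_max = 2λ_C = 4.8526 pm.

Initial wavelength: λ₀ = hc/E₀ = 6.2809 pm
Maximum final wavelength: λ'_max = λ₀ + 2λ_C = 6.2809 + 4.8526 = 11.1335 pm
Minimum final energy: E'_min = hc/λ'_max = 111.3616 keV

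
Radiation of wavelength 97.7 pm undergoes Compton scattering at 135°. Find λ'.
101.8420 pm

Using the Compton formula: λ' = λ + λ_C(1 − cos θ)

For θ = 135°, cos θ = -√2/2 (exact) ≈ -0.7071, so:
1 − cos 135° = 1 − (-√2/2) ≈ 1.7071

Δλ = λ_C × 1.7071 = 2.4263 × 1.7071 = 4.1420 pm

λ' = 97.7 + 4.1420 = 101.8420 pm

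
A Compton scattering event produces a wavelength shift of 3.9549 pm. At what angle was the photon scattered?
129.05°

From the Compton formula Δλ = λ_C(1 - cos θ), we can solve for θ:

cos θ = 1 - Δλ/λ_C

Given:
- Δλ = 3.9549 pm
- λ_C = h/(m_e·c) ≈ 2.42631024 pm

cos θ = 1 - 3.9549/2.42631024
cos θ = 1 - 1.630006
cos θ = -0.630006

θ = arccos(-0.630006)
θ = 129.05°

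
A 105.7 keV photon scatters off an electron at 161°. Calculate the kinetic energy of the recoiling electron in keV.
30.3308 keV

By energy conservation: K_e = E_initial - E_final

First find the scattered photon energy:
Initial wavelength: λ = hc/E = 11.7298 pm
Compton shift: Δλ = λ_C(1 - cos(161°)) = 4.7204 pm
Final wavelength: λ' = 11.7298 + 4.7204 = 16.4503 pm
Final photon energy: E' = hc/λ' = 75.3692 keV

Electron kinetic energy:
K_e = E - E' = 105.7000 - 75.3692 = 30.3308 keV

(Intermediate values are shown rounded; full precision is carried through to the final answer.)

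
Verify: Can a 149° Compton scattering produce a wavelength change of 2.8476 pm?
No, inconsistent

Calculate the expected shift for θ = 149°:

Δλ_expected = λ_C(1 - cos(149°))
Δλ_expected = 2.4263 × (1 - cos(149°))
Δλ_expected = 2.4263 × 1.8572
Δλ_expected = 4.5061 pm

Given shift: 2.8476 pm
Expected shift: 4.5061 pm
Difference: 1.6584 pm

The values do not match. The given shift corresponds to θ ≈ 100.0°, not 149°.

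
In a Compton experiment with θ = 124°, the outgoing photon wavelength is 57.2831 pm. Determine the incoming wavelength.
53.5000 pm

From λ' = λ + Δλ, we have λ = λ' - Δλ

First calculate the Compton shift:
Δλ = λ_C(1 - cos θ)
Δλ = 2.4263 × (1 - cos(124°))
Δλ = 2.4263 × 1.5592
Δλ = 3.7831 pm

Initial wavelength:
λ = λ' - Δλ
λ = 57.2831 - 3.7831
λ = 53.5000 pm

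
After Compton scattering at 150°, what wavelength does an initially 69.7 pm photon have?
74.2276 pm

Using the Compton formula: λ' = λ + λ_C(1 − cos θ)

For θ = 150°, cos θ = -√3/2 (exact) ≈ -0.8660, so:
1 − cos 150° = 1 − (-√3/2) ≈ 1.8660

Δλ = λ_C × 1.8660 = 2.4263 × 1.8660 = 4.5276 pm

λ' = 69.7 + 4.5276 = 74.2276 pm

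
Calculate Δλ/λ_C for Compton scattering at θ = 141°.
1.7771 λ_C

The Compton shift formula is:
Δλ = λ_C(1 - cos θ)

Dividing both sides by λ_C:
Δλ/λ_C = 1 - cos θ

For θ = 141°:
Δλ/λ_C = 1 - cos(141°)
Δλ/λ_C = 1 - -0.7771
Δλ/λ_C = 1.7771

This means the shift is 1.7771 × λ_C = 4.3119 pm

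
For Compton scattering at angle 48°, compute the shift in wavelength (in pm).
0.8028 pm

Using the Compton scattering formula:
Δλ = λ_C(1 - cos θ)

where λ_C = h/(m_e·c) ≈ 2.4263 pm is the Compton wavelength of an electron.

For θ = 48°:
cos(48°) = 0.6691
1 - cos(48°) = 0.3309

Δλ = 2.4263 × 0.3309
Δλ = 0.8028 pm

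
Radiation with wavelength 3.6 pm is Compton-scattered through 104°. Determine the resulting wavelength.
6.6133 pm

Using the Compton scattering formula:
λ' = λ + Δλ = λ + λ_C(1 - cos θ)

Given:
- Initial wavelength λ = 3.6 pm
- Scattering angle θ = 104°
- Compton wavelength λ_C ≈ 2.4263 pm

Calculate the shift:
Δλ = 2.4263 × (1 - cos(104°))
Δλ = 2.4263 × 1.2419
Δλ = 3.0133 pm

Final wavelength:
λ' = 3.6 + 3.0133 = 6.6133 pm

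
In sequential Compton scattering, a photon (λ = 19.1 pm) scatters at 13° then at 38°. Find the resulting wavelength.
19.6765 pm

Apply Compton shift twice:

First scattering at θ₁ = 13°:
Δλ₁ = λ_C(1 - cos(13°))
Δλ₁ = 2.4263 × 0.0256
Δλ₁ = 0.0622 pm

After first scattering:
λ₁ = 19.1 + 0.0622 = 19.1622 pm

Second scattering at θ₂ = 38°:
Δλ₂ = λ_C(1 - cos(38°))
Δλ₂ = 2.4263 × 0.2120
Δλ₂ = 0.5144 pm

Final wavelength:
λ₂ = 19.1622 + 0.5144 = 19.6765 pm

Total shift: Δλ_total = 0.0622 + 0.5144 = 0.5765 pm

(Intermediate values are shown rounded; full precision is carried through to the final answer.)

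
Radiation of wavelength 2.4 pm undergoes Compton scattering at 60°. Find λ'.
3.6132 pm

Using the Compton formula: λ' = λ + λ_C(1 − cos θ)

For θ = 60°, cos θ = 1/2 (exact) = 0.5000, so:
1 − cos 60° = 1 − (1/2) = 0.5000

Δλ = λ_C × 0.5000 = 2.4263 × 0.5000 = 1.2132 pm

λ' = 2.4 + 1.2132 = 3.6132 pm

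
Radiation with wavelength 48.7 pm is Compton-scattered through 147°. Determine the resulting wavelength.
53.1612 pm

Using the Compton scattering formula:
λ' = λ + Δλ = λ + λ_C(1 - cos θ)

Given:
- Initial wavelength λ = 48.7 pm
- Scattering angle θ = 147°
- Compton wavelength λ_C ≈ 2.4263 pm

Calculate the shift:
Δλ = 2.4263 × (1 - cos(147°))
Δλ = 2.4263 × 1.8387
Δλ = 4.4612 pm

Final wavelength:
λ' = 48.7 + 4.4612 = 53.1612 pm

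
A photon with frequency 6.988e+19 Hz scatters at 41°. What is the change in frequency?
8.513e+18 Hz (decrease)

Convert frequency to wavelength (c = 299792458 m/s):
λ₀ = c/f₀ = 299792458/6.988e+19 = 4.2901039e-12 m = 4.2901 pm

Calculate Compton shift:
Δλ = λ_C(1 - cos(41°)) = 0.5952 pm

Final wavelength:
λ' = λ₀ + Δλ = 4.2901 + 0.5952 = 4.8853 pm

Final frequency:
f' = c/λ' = 299792458/4.8852545e-12 = 6.1366804e+19 Hz

Frequency shift (decrease):
Δf = f₀ - f' = 6.988e+19 - 6.1366804e+19 = 8.513e+18 Hz

(Intermediate values are shown rounded; full precision is carried through to the final answer.)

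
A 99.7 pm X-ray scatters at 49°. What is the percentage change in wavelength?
0.8370%

Calculate the Compton shift:
Δλ = λ_C(1 - cos(49°))
Δλ = 2.4263 × (1 - cos(49°))
Δλ = 2.4263 × 0.3439
Δλ = 0.8345 pm

Percentage change:
(Δλ/λ₀) × 100 = (0.8345/99.7) × 100
= 0.8370%

(Intermediate values are shown rounded; full precision is carried through to the final answer.)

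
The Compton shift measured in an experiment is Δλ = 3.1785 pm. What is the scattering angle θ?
108.06°

From the Compton formula Δλ = λ_C(1 - cos θ), we can solve for θ:

cos θ = 1 - Δλ/λ_C

Given:
- Δλ = 3.1785 pm
- λ_C = h/(m_e·c) ≈ 2.42631024 pm

cos θ = 1 - 3.1785/2.42631024
cos θ = 1 - 1.310014
cos θ = -0.310014

θ = arccos(-0.310014)
θ = 108.06°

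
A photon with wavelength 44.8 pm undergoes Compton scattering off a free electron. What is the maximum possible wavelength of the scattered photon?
49.6526 pm (at θ = 180°)

The Compton shift is Δλ = λ_C(1 − cos θ).

Since cos θ ranges from −1 to 1, the factor (1 − cos θ) ranges from 0 to 2; the maximum shift occurs at θ = 180° (backscattering):
Δλ_max = 2λ_C = 2 × 2.4263 pm = 4.8526 pm

Maximum scattered wavelength:
λ'_max = λ₀ + Δλ_max = 44.8 + 4.8526 = 49.6526 pm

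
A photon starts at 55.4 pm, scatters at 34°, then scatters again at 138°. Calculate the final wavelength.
60.0442 pm

Apply Compton shift twice:

First scattering at θ₁ = 34°:
Δλ₁ = λ_C(1 - cos(34°))
Δλ₁ = 2.4263 × 0.1710
Δλ₁ = 0.4148 pm

After first scattering:
λ₁ = 55.4 + 0.4148 = 55.8148 pm

Second scattering at θ₂ = 138°:
Δλ₂ = λ_C(1 - cos(138°))
Δλ₂ = 2.4263 × 1.7431
Δλ₂ = 4.2294 pm

Final wavelength:
λ₂ = 55.8148 + 4.2294 = 60.0442 pm

Total shift: Δλ_total = 0.4148 + 4.2294 = 4.6442 pm

(Intermediate values are shown rounded; full precision is carried through to the final answer.)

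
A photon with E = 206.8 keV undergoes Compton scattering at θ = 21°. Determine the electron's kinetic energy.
5.4132 keV

By energy conservation: K_e = E_initial - E_final

First find the scattered photon energy:
Initial wavelength: λ = hc/E = 5.9954 pm
Compton shift: Δλ = λ_C(1 - cos(21°)) = 0.1612 pm
Final wavelength: λ' = 5.9954 + 0.1612 = 6.1565 pm
Final photon energy: E' = hc/λ' = 201.3868 keV

Electron kinetic energy:
K_e = E - E' = 206.8000 - 201.3868 = 5.4132 keV

(Intermediate values are shown rounded; full precision is carried through to the final answer.)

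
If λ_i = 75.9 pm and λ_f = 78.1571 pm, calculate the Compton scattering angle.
86.00°

First find the wavelength shift:
Δλ = λ' - λ = 78.1571 - 75.9 = 2.2571 pm

Using Δλ = λ_C(1 - cos θ), with λ_C = h/(m_e·c) ≈ 2.42631024 pm:
cos θ = 1 - Δλ/λ_C
cos θ = 1 - 2.2571/2.42631024
cos θ = 0.069740

θ = arccos(0.069740)
θ = 86.00°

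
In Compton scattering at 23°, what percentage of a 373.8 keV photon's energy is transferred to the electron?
0.0550 (or 5.50%)

Calculate initial and final photon energies:

Initial: E₀ = 373.8 keV → λ₀ = 3.3169 pm
Compton shift: Δλ = 0.1929 pm
Final wavelength: λ' = 3.5097 pm
Final energy: E' = 353.2576 keV

Fractional energy loss:
(E₀ - E')/E₀ = (373.8000 - 353.2576)/373.8000
= 20.5424/373.8000
= 0.0550
= 5.50%

(Intermediate values are shown rounded; full precision is carried through to the final answer.)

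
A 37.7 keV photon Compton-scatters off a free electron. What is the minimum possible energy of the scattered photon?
32.8525 keV (at θ = 180°)

The scattered photon has minimum energy when its wavelength is maximum, i.e., when the Compton shift Δλ = λ_C(1 − cos θ) is maximum. This occurs at θ = 180° (backscattering), giving Δλ_max = 2λ_C = 4.8526 pm.

Initial wavelength: λ₀ = hc/E₀ = 32.8871 pm
Maximum final wavelength: λ'_max = λ₀ + 2λ_C = 32.8871 + 4.8526 = 37.7397 pm
Minimum final energy: E'_min = hc/λ'_max = 32.8525 keV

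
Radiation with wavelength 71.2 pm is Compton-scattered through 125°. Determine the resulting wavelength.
75.0180 pm

Using the Compton scattering formula:
λ' = λ + Δλ = λ + λ_C(1 - cos θ)

Given:
- Initial wavelength λ = 71.2 pm
- Scattering angle θ = 125°
- Compton wavelength λ_C ≈ 2.4263 pm

Calculate the shift:
Δλ = 2.4263 × (1 - cos(125°))
Δλ = 2.4263 × 1.5736
Δλ = 3.8180 pm

Final wavelength:
λ' = 71.2 + 3.8180 = 75.0180 pm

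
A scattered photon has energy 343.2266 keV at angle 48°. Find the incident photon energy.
441.3001 keV

Convert final energy to wavelength (hc ≈ 1239.842 keV·pm):
λ' = hc/E' = 1239.842 / 343.2266 = 3.6123 pm

Calculate the Compton shift:
Δλ = λ_C(1 - cos(48°))
Δλ = 2.4263 × (1 - cos(48°))
Δλ = 0.8028 pm

Initial wavelength:
λ = λ' - Δλ = 3.6123 - 0.8028 = 2.8095 pm

Initial energy:
E = hc/λ = 1239.842 / 2.8095 = 441.3001 keV

(Intermediate values are shown rounded; full precision is carried through to the final answer.)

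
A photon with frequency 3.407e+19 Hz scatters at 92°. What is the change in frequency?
7.564e+18 Hz (decrease)

Convert frequency to wavelength (c = 299792458 m/s):
λ₀ = c/f₀ = 299792458/3.407e+19 = 8.7993090e-12 m = 8.7993 pm

Calculate Compton shift:
Δλ = λ_C(1 - cos(92°)) = 2.5110 pm

Final wavelength:
λ' = λ₀ + Δλ = 8.7993 + 2.5110 = 11.3103 pm

Final frequency:
f' = c/λ' = 299792458/1.1310296e-11 = 2.6506154e+19 Hz

Frequency shift (decrease):
Δf = f₀ - f' = 3.407e+19 - 2.6506154e+19 = 7.564e+18 Hz

(Intermediate values are shown rounded; full precision is carried through to the final answer.)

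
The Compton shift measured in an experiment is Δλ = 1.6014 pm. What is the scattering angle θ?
70.12°

From the Compton formula Δλ = λ_C(1 - cos θ), we can solve for θ:

cos θ = 1 - Δλ/λ_C

Given:
- Δλ = 1.6014 pm
- λ_C = h/(m_e·c) ≈ 2.42631024 pm

cos θ = 1 - 1.6014/2.42631024
cos θ = 1 - 0.660015
cos θ = 0.339985

θ = arccos(0.339985)
θ = 70.12°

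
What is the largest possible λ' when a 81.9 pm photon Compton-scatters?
86.7526 pm (at θ = 180°)

The Compton shift is Δλ = λ_C(1 − cos θ).

Since cos θ ranges from −1 to 1, the factor (1 − cos θ) ranges from 0 to 2; the maximum shift occurs at θ = 180° (backscattering):
Δλ_max = 2λ_C = 2 × 2.4263 pm = 4.8526 pm

Maximum scattered wavelength:
λ'_max = λ₀ + Δλ_max = 81.9 + 4.8526 = 86.7526 pm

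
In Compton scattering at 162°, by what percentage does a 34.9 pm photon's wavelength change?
13.5641%

Calculate the Compton shift:
Δλ = λ_C(1 - cos(162°))
Δλ = 2.4263 × (1 - cos(162°))
Δλ = 2.4263 × 1.9511
Δλ = 4.7339 pm

Percentage change:
(Δλ/λ₀) × 100 = (4.7339/34.9) × 100
= 13.5641%

(Intermediate values are shown rounded; full precision is carried through to the final answer.)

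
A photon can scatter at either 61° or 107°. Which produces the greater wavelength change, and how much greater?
107° produces the larger shift by a factor of 2.509

Calculate both shifts using Δλ = λ_C(1 - cos θ):

For θ₁ = 61°:
Δλ₁ = 2.4263 × (1 - cos(61°))
Δλ₁ = 2.4263 × 0.5152
Δλ₁ = 1.2500 pm

For θ₂ = 107°:
Δλ₂ = 2.4263 × (1 - cos(107°))
Δλ₂ = 2.4263 × 1.2924
Δλ₂ = 3.1357 pm

The 107° angle produces the larger shift.
Ratio: 3.1357/1.2500 = 2.509

(Intermediate values are shown rounded; full precision is carried through to the final answer.)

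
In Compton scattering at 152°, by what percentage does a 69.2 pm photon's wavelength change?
6.6020%

Calculate the Compton shift:
Δλ = λ_C(1 - cos(152°))
Δλ = 2.4263 × (1 - cos(152°))
Δλ = 2.4263 × 1.8829
Δλ = 4.5686 pm

Percentage change:
(Δλ/λ₀) × 100 = (4.5686/69.2) × 100
= 6.6020%

(Intermediate values are shown rounded; full precision is carried through to the final answer.)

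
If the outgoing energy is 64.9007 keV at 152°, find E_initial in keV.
85.3001 keV

Convert final energy to wavelength (hc ≈ 1239.842 keV·pm):
λ' = hc/E' = 1239.842 / 64.9007 = 19.1037 pm

Calculate the Compton shift:
Δλ = λ_C(1 - cos(152°))
Δλ = 2.4263 × (1 - cos(152°))
Δλ = 4.5686 pm

Initial wavelength:
λ = λ' - Δλ = 19.1037 - 4.5686 = 14.5351 pm

Initial energy:
E = hc/λ = 1239.842 / 14.5351 = 85.3001 keV

(Intermediate values are shown rounded; full precision is carried through to the final answer.)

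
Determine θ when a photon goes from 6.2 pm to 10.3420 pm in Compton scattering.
135.00°

First find the wavelength shift:
Δλ = λ' - λ = 10.3420 - 6.2 = 4.1420 pm

Using Δλ = λ_C(1 - cos θ), with λ_C = h/(m_e·c) ≈ 2.42631024 pm:
cos θ = 1 - Δλ/λ_C
cos θ = 1 - 4.1420/2.42631024
cos θ = -0.707119

θ = arccos(-0.707119)
θ = 135.00°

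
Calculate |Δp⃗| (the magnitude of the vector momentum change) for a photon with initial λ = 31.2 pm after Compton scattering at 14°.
5.1706e-24 kg·m/s

Photon momentum magnitude is p = h/λ.

Initial momentum:
p₀ = h/λ = 6.6261e-34/3.1200e-11 = 2.1237e-23 kg·m/s

After scattering:
λ' = λ + Δλ = 31.2 + 0.0721 = 31.2721 pm
p' = h/λ' = 6.6261e-34/3.1272e-11 = 2.1188e-23 kg·m/s

Momentum is a vector; the scattered photon's direction makes angle θ = 14° with the incident direction. The magnitude of the vector change Δp⃗ = p⃗₀ − p⃗' is found from the law of cosines:
|Δp⃗|² = p₀² + p'² − 2p₀p'cos θ
|Δp⃗|² = (2.1237e-23)² + (2.1188e-23)² − 2·2.1237e-23·2.1188e-23·cos(14°)
|Δp⃗| = 5.1706e-24 kg·m/s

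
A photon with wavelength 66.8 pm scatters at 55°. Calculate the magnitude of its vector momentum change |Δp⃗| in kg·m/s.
9.0915e-24 kg·m/s

Photon momentum magnitude is p = h/λ.

Initial momentum:
p₀ = h/λ = 6.6261e-34/6.6800e-11 = 9.9193e-24 kg·m/s

After scattering:
λ' = λ + Δλ = 66.8 + 1.0346 = 67.8346 pm
p' = h/λ' = 6.6261e-34/6.7835e-11 = 9.7680e-24 kg·m/s

Momentum is a vector; the scattered photon's direction makes angle θ = 55° with the incident direction. The magnitude of the vector change Δp⃗ = p⃗₀ − p⃗' is found from the law of cosines:
|Δp⃗|² = p₀² + p'² − 2p₀p'cos θ
|Δp⃗|² = (9.9193e-24)² + (9.7680e-24)² − 2·9.9193e-24·9.7680e-24·cos(55°)
|Δp⃗| = 9.0915e-24 kg·m/s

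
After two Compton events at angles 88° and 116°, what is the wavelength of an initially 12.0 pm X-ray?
17.8316 pm

Apply Compton shift twice:

First scattering at θ₁ = 88°:
Δλ₁ = λ_C(1 - cos(88°))
Δλ₁ = 2.4263 × 0.9651
Δλ₁ = 2.3416 pm

After first scattering:
λ₁ = 12.0 + 2.3416 = 14.3416 pm

Second scattering at θ₂ = 116°:
Δλ₂ = λ_C(1 - cos(116°))
Δλ₂ = 2.4263 × 1.4384
Δλ₂ = 3.4899 pm

Final wavelength:
λ₂ = 14.3416 + 3.4899 = 17.8316 pm

Total shift: Δλ_total = 2.3416 + 3.4899 = 5.8316 pm

(Intermediate values are shown rounded; full precision is carried through to the final answer.)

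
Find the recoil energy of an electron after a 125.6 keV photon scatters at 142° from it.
38.3463 keV

By energy conservation: K_e = E_initial - E_final

First find the scattered photon energy:
Initial wavelength: λ = hc/E = 9.8714 pm
Compton shift: Δλ = λ_C(1 - cos(142°)) = 4.3383 pm
Final wavelength: λ' = 9.8714 + 4.3383 = 14.2096 pm
Final photon energy: E' = hc/λ' = 87.2537 keV

Electron kinetic energy:
K_e = E - E' = 125.6000 - 87.2537 = 38.3463 keV

(Intermediate values are shown rounded; full precision is carried through to the final answer.)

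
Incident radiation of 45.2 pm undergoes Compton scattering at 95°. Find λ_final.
47.8378 pm

Using the Compton scattering formula:
λ' = λ + Δλ = λ + λ_C(1 - cos θ)

Given:
- Initial wavelength λ = 45.2 pm
- Scattering angle θ = 95°
- Compton wavelength λ_C ≈ 2.4263 pm

Calculate the shift:
Δλ = 2.4263 × (1 - cos(95°))
Δλ = 2.4263 × 1.0872
Δλ = 2.6378 pm

Final wavelength:
λ' = 45.2 + 2.6378 = 47.8378 pm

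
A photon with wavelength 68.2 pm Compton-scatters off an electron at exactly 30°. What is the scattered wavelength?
68.5251 pm

Using the Compton formula: λ' = λ + λ_C(1 − cos θ)

For θ = 30°, cos θ = √3/2 (exact) ≈ 0.8660, so:
1 − cos 30° = 1 − (√3/2) ≈ 0.1340

Δλ = λ_C × 0.1340 = 2.4263 × 0.1340 = 0.3251 pm

λ' = 68.2 + 0.3251 = 68.5251 pm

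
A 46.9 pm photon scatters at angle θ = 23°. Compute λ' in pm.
47.0929 pm

Using the Compton scattering formula:
λ' = λ + Δλ = λ + λ_C(1 - cos θ)

Given:
- Initial wavelength λ = 46.9 pm
- Scattering angle θ = 23°
- Compton wavelength λ_C ≈ 2.4263 pm

Calculate the shift:
Δλ = 2.4263 × (1 - cos(23°))
Δλ = 2.4263 × 0.0795
Δλ = 0.1929 pm

Final wavelength:
λ' = 46.9 + 0.1929 = 47.0929 pm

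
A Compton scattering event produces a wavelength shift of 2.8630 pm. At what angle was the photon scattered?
100.37°

From the Compton formula Δλ = λ_C(1 - cos θ), we can solve for θ:

cos θ = 1 - Δλ/λ_C

Given:
- Δλ = 2.8630 pm
- λ_C = h/(m_e·c) ≈ 2.42631024 pm

cos θ = 1 - 2.8630/2.42631024
cos θ = 1 - 1.179981
cos θ = -0.179981

θ = arccos(-0.179981)
θ = 100.37°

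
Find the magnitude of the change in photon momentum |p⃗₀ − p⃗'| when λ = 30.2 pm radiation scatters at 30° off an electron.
1.1299e-23 kg·m/s

Photon momentum magnitude is p = h/λ.

Initial momentum:
p₀ = h/λ = 6.6261e-34/3.0200e-11 = 2.1941e-23 kg·m/s

After scattering:
λ' = λ + Δλ = 30.2 + 0.3251 = 30.5251 pm
p' = h/λ' = 6.6261e-34/3.0525e-11 = 2.1707e-23 kg·m/s

Momentum is a vector; the scattered photon's direction makes angle θ = 30° with the incident direction. The magnitude of the vector change Δp⃗ = p⃗₀ − p⃗' is found from the law of cosines:
|Δp⃗|² = p₀² + p'² − 2p₀p'cos θ
|Δp⃗|² = (2.1941e-23)² + (2.1707e-23)² − 2·2.1941e-23·2.1707e-23·cos(30°)
|Δp⃗| = 1.1299e-23 kg·m/s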